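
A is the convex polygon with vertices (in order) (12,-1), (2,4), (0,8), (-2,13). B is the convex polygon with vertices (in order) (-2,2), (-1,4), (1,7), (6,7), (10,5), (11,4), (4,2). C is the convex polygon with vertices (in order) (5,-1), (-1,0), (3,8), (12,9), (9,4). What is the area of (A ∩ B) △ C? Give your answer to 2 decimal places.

|A ∩ B| = 18.2287.
|(A ∩ B) ∩ C| = 16.3359.
|(A ∩ B) △ C| = 18.2287 + 70 − 32.6717 = 55.56.

55.56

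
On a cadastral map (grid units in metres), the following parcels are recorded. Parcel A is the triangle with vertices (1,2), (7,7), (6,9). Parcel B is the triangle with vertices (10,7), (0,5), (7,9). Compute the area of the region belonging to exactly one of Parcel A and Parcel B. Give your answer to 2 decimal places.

|Parcel A| = 8.5, |Parcel B| = 13, |Parcel A∩Parcel B| = 4.4219.
|Parcel A △ Parcel B| = |Parcel A| + |Parcel B| − 2·|Parcel A∩Parcel B| = 8.5 + 13 − 8.8438 = 12.66.

12.66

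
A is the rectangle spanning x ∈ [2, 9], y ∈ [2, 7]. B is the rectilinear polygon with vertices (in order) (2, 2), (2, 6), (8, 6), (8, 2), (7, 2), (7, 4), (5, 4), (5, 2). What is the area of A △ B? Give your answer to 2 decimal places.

|A| = 35, |B| = 20, |A∩B| = 20.
|A △ B| = |A| + |B| − 2·|A∩B| = 35 + 20 − 40 = 15.00.

15.00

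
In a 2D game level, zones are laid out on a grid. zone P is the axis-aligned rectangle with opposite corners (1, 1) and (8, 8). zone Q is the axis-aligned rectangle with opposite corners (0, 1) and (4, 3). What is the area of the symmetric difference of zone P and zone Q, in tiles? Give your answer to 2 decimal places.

45.00

|zone P∩zone Q|: x∈[1,4], y∈[1,3] → 3·2 = 6.
|zone P △ zone Q| = |zone P| + |zone Q| − 2·|zone P∩zone Q| = 49 + 8 − 12 = 45.00.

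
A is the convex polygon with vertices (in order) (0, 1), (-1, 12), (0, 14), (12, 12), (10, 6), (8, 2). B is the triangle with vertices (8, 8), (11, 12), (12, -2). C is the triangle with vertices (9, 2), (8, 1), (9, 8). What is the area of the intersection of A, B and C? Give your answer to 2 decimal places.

0.33

The intersection is the polygon with vertices (8.737,6.158), (9,8), (9,5.5).
By the shoelace formula its area is 0.33.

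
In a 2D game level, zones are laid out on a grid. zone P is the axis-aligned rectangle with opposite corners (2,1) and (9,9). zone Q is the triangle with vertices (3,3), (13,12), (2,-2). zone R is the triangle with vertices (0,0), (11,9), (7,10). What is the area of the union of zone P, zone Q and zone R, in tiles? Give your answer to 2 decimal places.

65.37

By inclusion–exclusion:
Individual areas: |zone P| = 56, |zone Q| = 20.5, |zone R| = 23.5.
|zone P∩zone Q| = 14.8825.
|zone P∩zone R| = 18.2929.
|zone Q∩zone R| = 6.2319.
|zone P∩zone Q∩zone R| = 4.781.
|zone P ∪ zone Q ∪ zone R| = 100 − 39.4072 + 4.781 = 65.37.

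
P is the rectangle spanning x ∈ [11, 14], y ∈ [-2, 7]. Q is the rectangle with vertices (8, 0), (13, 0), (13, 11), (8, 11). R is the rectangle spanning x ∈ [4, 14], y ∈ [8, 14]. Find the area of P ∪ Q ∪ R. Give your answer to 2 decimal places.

113.00

By inclusion–exclusion:
Individual areas: |P| = 27, |Q| = 55, |R| = 60.
|P∩Q|: x∈[11,13], y∈[0,7] → 2·7 = 14.
|P∩R| = 0 (no overlap).
|Q∩R|: x∈[8,13], y∈[8,11] → 5·3 = 15.
|P∩Q∩R| = 0.
|P ∪ Q ∪ R| = 142 − 29 + 0 = 113.00.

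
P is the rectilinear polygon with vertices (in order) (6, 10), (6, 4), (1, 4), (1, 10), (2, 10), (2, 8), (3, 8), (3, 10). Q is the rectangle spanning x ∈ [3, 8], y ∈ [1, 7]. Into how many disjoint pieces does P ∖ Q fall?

P ∖ Q is a single connected region.

1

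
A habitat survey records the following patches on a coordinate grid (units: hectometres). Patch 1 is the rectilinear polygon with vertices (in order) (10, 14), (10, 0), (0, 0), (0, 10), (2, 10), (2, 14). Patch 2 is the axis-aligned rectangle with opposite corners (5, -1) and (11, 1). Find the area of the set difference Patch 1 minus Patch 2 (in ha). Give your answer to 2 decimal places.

|Patch 1| = 132, |Patch 1∩Patch 2| = 5.
|Patch 1 ∖ Patch 2| = |Patch 1| − |Patch 1∩Patch 2| = 132 − 5 = 127.00.

127.00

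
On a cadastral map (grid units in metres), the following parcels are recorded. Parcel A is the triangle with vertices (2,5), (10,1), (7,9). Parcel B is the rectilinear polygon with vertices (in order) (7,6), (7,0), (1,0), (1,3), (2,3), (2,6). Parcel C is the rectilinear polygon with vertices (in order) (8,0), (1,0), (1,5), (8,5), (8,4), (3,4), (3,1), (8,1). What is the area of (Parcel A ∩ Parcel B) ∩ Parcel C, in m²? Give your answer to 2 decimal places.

4.00

The region (Parcel A ∩ Parcel B) ∩ Parcel C is the polygon with vertices (7,4), (4,4), (2,5), (7,5).
By the shoelace formula its area is 4.00.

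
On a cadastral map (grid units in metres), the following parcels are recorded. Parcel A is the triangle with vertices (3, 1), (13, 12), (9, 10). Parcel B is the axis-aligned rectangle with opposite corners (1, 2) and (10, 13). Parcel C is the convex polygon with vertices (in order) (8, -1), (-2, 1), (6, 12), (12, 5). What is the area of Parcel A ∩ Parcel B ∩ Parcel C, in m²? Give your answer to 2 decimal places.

The intersection is the polygon with vertices (3.667,2), (8.438,9.156), (9.397,8.037), (3.909,2).
By the shoelace formula its area is 6.84.

6.84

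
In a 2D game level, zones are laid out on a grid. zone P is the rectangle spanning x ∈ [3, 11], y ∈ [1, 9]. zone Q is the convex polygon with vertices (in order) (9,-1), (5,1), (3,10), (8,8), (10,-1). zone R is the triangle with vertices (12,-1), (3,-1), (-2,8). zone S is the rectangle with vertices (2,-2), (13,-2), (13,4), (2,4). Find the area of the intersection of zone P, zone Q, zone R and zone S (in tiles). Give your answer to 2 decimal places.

5.67

The intersection is the polygon with vertices (4.352,3.917), (8.889,1), (5,1).
By the shoelace formula its area is 5.67.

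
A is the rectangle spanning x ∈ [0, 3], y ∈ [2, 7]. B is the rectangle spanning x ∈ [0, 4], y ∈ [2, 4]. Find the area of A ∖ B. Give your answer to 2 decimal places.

9.00

|A∩B|: x∈[0,3], y∈[2,4] → 3·2 = 6.
|A| = 15.
|A ∖ B| = |A| − |A∩B| = 15 − 6 = 9.00.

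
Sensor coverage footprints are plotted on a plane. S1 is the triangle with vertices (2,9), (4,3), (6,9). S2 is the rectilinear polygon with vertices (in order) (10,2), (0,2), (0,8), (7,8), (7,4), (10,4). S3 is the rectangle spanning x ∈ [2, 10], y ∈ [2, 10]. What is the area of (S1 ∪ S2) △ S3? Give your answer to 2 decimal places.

|S1 ∪ S2| = 51.6667.
|(S1 ∪ S2) ∩ S3| = 39.6667.
|(S1 ∪ S2) △ S3| = 51.6667 + 64 − 79.3333 = 36.33.

36.33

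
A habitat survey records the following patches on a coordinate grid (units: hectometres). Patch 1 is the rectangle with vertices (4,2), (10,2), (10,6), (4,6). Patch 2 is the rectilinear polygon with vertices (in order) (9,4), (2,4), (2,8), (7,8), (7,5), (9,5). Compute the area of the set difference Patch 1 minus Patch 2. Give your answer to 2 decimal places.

16.00

|Patch 1| = 24, |Patch 1∩Patch 2| = 8.
|Patch 1 ∖ Patch 2| = |Patch 1| − |Patch 1∩Patch 2| = 24 − 8 = 16.00.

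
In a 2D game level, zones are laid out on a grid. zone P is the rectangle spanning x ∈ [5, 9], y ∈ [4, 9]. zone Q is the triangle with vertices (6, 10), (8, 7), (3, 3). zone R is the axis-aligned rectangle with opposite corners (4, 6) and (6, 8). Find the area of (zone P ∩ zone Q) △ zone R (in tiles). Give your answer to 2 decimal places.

|zone P ∩ zone Q| = 7.8857.
|(zone P ∩ zone Q) ∩ zone R| = 1.9762.
|(zone P ∩ zone Q) △ zone R| = 7.8857 + 4 − 3.9524 = 7.93.

7.93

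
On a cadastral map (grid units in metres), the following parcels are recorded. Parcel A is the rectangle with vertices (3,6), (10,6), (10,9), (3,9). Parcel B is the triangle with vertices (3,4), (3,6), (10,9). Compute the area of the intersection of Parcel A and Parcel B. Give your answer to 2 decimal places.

4.20

The intersection is the polygon with vertices (3,6), (10,9), (5.8,6).
By the shoelace formula its area is 4.20.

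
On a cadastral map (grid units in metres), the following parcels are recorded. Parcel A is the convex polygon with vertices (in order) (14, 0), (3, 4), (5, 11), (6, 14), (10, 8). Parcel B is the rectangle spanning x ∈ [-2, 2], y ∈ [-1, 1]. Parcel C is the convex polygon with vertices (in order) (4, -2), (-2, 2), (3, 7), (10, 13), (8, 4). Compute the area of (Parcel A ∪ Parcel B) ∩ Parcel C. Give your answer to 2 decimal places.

|Parcel A ∪ Parcel B| = 73.5.
|(Parcel A ∪ Parcel B) ∩ Parcel C| = 33.82.

33.82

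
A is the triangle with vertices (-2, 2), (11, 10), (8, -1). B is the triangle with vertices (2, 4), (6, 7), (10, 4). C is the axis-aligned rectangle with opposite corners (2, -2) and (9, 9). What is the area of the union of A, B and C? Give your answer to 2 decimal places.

By inclusion–exclusion:
Individual areas: |A| = 59.5, |B| = 12, |C| = 77.
|A∩B| = 11.8498.
|A∩C| = 46.0744.
|B∩C| = 11.625.
|A∩B∩C| = 11.6009.
|A ∪ B ∪ C| = 148.5 − 69.5491 + 11.6009 = 90.55.

90.55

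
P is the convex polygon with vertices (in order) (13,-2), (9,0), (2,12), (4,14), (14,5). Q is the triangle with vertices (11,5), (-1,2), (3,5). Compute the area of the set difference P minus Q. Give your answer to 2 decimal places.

|P| = 81.5, |P∩Q| = 2.6371.
|P ∖ Q| = |P| − |P∩Q| = 81.5 − 2.6371 = 78.86.

78.86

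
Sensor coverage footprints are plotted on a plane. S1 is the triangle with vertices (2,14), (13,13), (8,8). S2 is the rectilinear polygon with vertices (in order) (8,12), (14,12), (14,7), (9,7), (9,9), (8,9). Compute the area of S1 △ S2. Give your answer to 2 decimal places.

43.00

|S1| = 30, |S2| = 28, |S1∩S2| = 7.5.
|S1 △ S2| = |S1| + |S2| − 2·|S1∩S2| = 30 + 28 − 15 = 43.00.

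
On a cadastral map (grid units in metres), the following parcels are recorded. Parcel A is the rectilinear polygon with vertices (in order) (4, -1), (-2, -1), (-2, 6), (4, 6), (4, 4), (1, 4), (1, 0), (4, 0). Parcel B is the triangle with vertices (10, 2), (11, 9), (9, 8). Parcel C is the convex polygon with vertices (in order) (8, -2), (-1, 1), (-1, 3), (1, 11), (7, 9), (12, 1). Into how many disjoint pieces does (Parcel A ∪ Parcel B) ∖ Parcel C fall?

2

(Parcel A ∪ Parcel B) ∖ Parcel C splits into 2 disjoint pieces (area 13.7917, area 5.6686).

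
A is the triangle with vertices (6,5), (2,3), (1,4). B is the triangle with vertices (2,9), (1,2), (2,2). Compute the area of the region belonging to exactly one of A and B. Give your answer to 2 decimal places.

|A| = 3, |B| = 3.5, |A∩B| = 0.5559.
|A △ B| = |A| + |B| − 2·|A∩B| = 3 + 3.5 − 1.1118 = 5.39.

5.39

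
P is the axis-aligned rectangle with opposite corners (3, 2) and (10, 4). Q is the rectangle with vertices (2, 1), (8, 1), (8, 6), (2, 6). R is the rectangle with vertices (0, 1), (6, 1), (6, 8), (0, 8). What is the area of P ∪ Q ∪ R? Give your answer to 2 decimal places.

56.00

By inclusion–exclusion:
Individual areas: |P| = 14, |Q| = 30, |R| = 42.
|P∩Q|: x∈[3,8], y∈[2,4] → 5·2 = 10.
|P∩R|: x∈[3,6], y∈[2,4] → 3·2 = 6.
|Q∩R|: x∈[2,6], y∈[1,6] → 4·5 = 20.
|P∩Q∩R| = 6.
|P ∪ Q ∪ R| = 86 − 36 + 6 = 56.00.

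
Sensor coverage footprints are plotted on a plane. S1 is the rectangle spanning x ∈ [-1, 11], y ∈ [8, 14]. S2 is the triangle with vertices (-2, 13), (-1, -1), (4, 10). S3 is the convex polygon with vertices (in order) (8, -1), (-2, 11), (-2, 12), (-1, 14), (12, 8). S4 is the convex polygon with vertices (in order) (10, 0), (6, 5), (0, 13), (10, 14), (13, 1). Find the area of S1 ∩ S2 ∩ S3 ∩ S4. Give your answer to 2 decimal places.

2.50

The intersection is the polygon with vertices (4,10), (3.34,8.547), (1.2,11.4).
By the shoelace formula its area is 2.50.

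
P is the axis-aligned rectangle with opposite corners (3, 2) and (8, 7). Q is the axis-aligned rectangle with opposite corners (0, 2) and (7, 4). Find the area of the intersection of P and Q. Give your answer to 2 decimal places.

8.00

|P∩Q|: x∈[3,7], y∈[2,4] → 4·2 = 8.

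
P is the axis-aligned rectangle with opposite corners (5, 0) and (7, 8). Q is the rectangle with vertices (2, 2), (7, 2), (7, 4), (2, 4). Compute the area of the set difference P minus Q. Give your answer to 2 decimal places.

12.00

|P∩Q|: x∈[5,7], y∈[2,4] → 2·2 = 4.
|P| = 16.
|P ∖ Q| = |P| − |P∩Q| = 16 − 4 = 12.00.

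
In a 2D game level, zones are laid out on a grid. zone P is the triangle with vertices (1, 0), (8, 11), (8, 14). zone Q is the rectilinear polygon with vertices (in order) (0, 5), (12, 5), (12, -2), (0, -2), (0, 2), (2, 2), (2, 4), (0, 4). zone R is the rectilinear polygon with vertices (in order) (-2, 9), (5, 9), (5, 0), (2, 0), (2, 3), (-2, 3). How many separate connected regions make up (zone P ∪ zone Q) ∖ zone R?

(zone P ∪ zone Q) ∖ zone R splits into 2 disjoint pieces (area 7.0714, area 63).

2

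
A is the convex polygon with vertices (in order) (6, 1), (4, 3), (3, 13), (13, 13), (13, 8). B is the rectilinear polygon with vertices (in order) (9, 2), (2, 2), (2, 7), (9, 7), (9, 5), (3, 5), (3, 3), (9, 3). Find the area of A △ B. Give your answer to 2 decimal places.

82.30

|A| = 86.5, |B| = 23, |A∩B| = 13.6.
|A △ B| = |A| + |B| − 2·|A∩B| = 86.5 + 23 − 27.2 = 82.30.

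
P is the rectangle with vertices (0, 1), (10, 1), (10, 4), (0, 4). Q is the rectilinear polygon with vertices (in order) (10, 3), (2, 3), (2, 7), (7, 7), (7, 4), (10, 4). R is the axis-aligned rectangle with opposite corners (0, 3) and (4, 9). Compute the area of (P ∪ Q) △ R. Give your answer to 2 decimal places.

|P ∪ Q| = 45.
|(P ∪ Q) ∩ R| = 10.
|(P ∪ Q) △ R| = 45 + 24 − 20 = 49.00.

49.00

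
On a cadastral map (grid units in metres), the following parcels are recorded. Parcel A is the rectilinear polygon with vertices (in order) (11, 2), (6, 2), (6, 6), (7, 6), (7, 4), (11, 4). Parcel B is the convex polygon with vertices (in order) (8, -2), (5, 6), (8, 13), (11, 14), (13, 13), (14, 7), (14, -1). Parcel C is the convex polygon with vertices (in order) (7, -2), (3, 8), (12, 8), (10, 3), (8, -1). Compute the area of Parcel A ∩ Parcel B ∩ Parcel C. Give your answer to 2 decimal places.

9.62

The intersection is the polygon with vertices (6,3.333), (6,6), (7,6), (7,4), (10.4,4), (10,3), (9.5,2), (6.5,2).
By the shoelace formula its area is 9.62.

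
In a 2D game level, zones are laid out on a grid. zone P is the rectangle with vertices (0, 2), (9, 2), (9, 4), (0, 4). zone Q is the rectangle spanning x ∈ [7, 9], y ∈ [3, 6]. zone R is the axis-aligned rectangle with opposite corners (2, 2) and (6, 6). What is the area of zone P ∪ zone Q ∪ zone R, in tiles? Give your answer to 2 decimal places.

30.00

By inclusion–exclusion:
Individual areas: |zone P| = 18, |zone Q| = 6, |zone R| = 16.
|zone P∩zone Q|: x∈[7,9], y∈[3,4] → 2·1 = 2.
|zone P∩zone R|: x∈[2,6], y∈[2,4] → 4·2 = 8.
|zone Q∩zone R| = 0 (no overlap).
|zone P∩zone Q∩zone R| = 0.
|zone P ∪ zone Q ∪ zone R| = 40 − 10 + 0 = 30.00.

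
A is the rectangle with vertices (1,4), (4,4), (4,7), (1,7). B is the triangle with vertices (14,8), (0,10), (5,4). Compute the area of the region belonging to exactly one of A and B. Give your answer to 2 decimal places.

|A| = 9, |B| = 37, |A∩B| = 1.35.
|A △ B| = |A| + |B| − 2·|A∩B| = 9 + 37 − 2.7 = 43.30.

43.30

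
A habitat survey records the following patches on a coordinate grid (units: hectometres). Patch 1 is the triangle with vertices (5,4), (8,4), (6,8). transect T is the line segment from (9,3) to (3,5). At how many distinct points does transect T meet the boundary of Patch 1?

2

The segment meets the boundary at (5.077,4.308), (6,4).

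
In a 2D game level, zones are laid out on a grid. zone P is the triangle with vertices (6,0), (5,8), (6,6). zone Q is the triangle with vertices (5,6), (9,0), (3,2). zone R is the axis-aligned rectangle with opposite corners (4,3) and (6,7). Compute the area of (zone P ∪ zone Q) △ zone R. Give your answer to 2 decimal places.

12.50

|zone P ∪ zone Q| = 15.5075.
|(zone P ∪ zone Q) ∩ zone R| = 5.5048.
|(zone P ∪ zone Q) △ zone R| = 15.5075 + 8 − 11.0096 = 12.50.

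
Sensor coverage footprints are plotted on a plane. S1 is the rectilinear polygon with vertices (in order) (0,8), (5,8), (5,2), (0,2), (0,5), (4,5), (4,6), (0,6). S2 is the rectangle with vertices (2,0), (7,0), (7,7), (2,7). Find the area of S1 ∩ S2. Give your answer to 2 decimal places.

13.00

The intersection is the polygon with vertices (5,2), (2,2), (2,5), (4,5), (4,6), (2,6), (2,7), (5,7).
By the shoelace formula its area is 13.00.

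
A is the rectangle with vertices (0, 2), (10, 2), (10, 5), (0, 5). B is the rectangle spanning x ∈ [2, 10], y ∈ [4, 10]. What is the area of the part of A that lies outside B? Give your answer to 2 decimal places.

22.00

|A∩B|: x∈[2,10], y∈[4,5] → 8·1 = 8.
|A| = 30.
|A ∖ B| = |A| − |A∩B| = 30 − 8 = 22.00.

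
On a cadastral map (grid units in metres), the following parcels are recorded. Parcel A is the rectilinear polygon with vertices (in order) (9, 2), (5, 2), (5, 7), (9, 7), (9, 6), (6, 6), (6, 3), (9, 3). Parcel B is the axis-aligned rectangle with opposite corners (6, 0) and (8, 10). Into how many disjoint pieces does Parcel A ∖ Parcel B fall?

3

Parcel A ∖ Parcel B splits into 3 disjoint pieces (area 1, area 5, area 1).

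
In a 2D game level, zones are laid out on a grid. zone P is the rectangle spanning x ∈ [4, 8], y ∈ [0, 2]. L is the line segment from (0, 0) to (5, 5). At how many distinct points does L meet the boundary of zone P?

0

The segment lies entirely outside zone P and never meets its boundary.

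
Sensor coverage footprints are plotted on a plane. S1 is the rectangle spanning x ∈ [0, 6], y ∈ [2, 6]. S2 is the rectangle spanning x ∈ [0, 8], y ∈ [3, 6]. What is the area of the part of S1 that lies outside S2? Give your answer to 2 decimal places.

|S1∩S2|: x∈[0,6], y∈[3,6] → 6·3 = 18.
|S1| = 24.
|S1 ∖ S2| = |S1| − |S1∩S2| = 24 − 18 = 6.00.

6.00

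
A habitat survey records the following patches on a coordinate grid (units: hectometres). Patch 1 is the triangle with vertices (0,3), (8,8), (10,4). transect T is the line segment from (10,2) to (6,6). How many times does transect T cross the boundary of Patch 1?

The segment meets the boundary at (8.182,3.818).

1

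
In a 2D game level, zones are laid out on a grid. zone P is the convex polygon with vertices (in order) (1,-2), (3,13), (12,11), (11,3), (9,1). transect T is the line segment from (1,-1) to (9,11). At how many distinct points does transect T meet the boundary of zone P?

The segment meets the boundary at (1.167,-0.75).

1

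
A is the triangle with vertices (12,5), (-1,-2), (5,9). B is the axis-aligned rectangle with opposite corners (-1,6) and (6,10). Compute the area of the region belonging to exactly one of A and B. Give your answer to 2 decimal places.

|A| = 50.5, |B| = 28, |A∩B| = 5.1688.
|A △ B| = |A| + |B| − 2·|A∩B| = 50.5 + 28 − 10.3377 = 68.16.

68.16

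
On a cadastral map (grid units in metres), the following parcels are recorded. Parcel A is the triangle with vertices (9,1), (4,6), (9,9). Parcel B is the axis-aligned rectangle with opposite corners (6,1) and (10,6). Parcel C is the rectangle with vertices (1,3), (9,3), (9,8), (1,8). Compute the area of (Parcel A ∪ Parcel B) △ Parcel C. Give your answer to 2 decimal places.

34.17

|Parcel A ∪ Parcel B| = 29.5.
|(Parcel A ∪ Parcel B) ∩ Parcel C| = 17.6667.
|(Parcel A ∪ Parcel B) △ Parcel C| = 29.5 + 40 − 35.3333 = 34.17.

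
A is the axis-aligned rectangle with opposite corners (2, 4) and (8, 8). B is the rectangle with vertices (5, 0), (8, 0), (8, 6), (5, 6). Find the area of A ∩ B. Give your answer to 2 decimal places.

6.00

|A∩B|: x∈[5,8], y∈[4,6] → 3·2 = 6.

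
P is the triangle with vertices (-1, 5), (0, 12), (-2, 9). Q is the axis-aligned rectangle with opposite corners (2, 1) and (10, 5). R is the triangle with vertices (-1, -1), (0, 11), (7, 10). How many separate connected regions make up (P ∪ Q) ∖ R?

2

(P ∪ Q) ∖ R splits into 2 disjoint pieces (area 5.5, area 30.7216).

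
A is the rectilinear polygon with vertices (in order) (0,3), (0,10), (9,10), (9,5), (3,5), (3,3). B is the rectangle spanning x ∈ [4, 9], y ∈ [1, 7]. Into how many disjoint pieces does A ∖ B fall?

1

A ∖ B is a single connected region.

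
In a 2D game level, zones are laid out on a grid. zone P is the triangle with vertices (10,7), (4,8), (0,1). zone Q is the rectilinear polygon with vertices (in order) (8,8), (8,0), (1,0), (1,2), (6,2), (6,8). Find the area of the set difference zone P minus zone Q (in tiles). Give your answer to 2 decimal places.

|zone P| = 23, |zone P∩zone Q| = 4.7333.
|zone P ∖ zone Q| = |zone P| − |zone P∩zone Q| = 23 − 4.7333 = 18.27.

18.27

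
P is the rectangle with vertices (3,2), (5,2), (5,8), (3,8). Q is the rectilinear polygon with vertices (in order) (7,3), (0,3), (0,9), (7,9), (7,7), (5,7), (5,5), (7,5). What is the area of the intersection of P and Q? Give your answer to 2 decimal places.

10.00

The intersection is the polygon with vertices (5,3), (3,3), (3,8), (5,8), (5,7), (5,5).
By the shoelace formula its area is 10.00.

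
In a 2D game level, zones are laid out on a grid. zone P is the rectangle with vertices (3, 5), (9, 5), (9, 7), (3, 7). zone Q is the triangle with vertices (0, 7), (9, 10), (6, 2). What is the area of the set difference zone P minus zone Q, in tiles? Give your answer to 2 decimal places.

3.00

|zone P| = 12, |zone P∩zone Q| = 9.
|zone P ∖ zone Q| = |zone P| − |zone P∩zone Q| = 12 − 9 = 3.00.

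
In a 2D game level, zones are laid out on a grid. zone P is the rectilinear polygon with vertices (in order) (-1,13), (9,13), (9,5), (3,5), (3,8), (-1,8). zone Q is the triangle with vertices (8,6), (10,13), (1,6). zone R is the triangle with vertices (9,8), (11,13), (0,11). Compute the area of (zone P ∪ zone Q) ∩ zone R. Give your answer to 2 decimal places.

22.20

The region (zone P ∪ zone Q) ∩ zone R is the polygon with vertices (9,12.222), (9.695,12.763), (9.945,12.808), (9,9.5), (9,8), (0,11), (9,12.636).
By the shoelace formula its area is 22.20.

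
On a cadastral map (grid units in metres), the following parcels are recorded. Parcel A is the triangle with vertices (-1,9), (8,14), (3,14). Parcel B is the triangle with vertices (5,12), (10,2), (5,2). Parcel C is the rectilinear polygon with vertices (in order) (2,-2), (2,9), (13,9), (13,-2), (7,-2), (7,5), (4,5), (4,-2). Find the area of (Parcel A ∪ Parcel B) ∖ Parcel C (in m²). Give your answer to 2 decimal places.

20.75

|Parcel A ∪ Parcel B| = 37.5.
|(Parcel A ∪ Parcel B) ∩ Parcel C| = 16.75.
|(Parcel A ∪ Parcel B) ∖ Parcel C| = 37.5 − 16.75 = 20.75.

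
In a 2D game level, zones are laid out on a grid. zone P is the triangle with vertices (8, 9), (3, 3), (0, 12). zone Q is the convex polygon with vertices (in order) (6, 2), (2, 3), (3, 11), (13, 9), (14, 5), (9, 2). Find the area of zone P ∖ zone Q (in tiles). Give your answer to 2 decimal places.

8.90

|zone P| = 31.5, |zone P∩zone Q| = 22.5957.
|zone P ∖ zone Q| = |zone P| − |zone P∩zone Q| = 31.5 − 22.5957 = 8.90.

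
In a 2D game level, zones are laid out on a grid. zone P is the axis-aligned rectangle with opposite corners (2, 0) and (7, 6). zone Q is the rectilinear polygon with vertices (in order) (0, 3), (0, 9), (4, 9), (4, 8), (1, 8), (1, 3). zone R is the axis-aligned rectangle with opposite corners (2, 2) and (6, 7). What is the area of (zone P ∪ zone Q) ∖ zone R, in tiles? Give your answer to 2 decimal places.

23.00

|zone P ∪ zone Q| = 39.
|(zone P ∪ zone Q) ∩ zone R| = 16.
|(zone P ∪ zone Q) ∖ zone R| = 39 − 16 = 23.00.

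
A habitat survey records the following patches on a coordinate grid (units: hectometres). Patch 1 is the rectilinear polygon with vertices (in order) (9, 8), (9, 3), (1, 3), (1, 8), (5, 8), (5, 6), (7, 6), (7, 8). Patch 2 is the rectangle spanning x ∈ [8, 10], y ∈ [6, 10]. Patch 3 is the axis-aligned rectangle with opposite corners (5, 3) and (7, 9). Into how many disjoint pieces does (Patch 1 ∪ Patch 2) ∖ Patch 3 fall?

2

(Patch 1 ∪ Patch 2) ∖ Patch 3 splits into 2 disjoint pieces (area 16, area 20).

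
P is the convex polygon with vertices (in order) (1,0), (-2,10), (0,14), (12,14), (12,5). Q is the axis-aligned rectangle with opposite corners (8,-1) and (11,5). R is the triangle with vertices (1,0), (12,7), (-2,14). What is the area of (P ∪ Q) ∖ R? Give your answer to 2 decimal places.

|P ∪ Q| = 164.0909.
|(P ∪ Q) ∩ R| = 85.5.
|(P ∪ Q) ∖ R| = 164.0909 − 85.5 = 78.59.

78.59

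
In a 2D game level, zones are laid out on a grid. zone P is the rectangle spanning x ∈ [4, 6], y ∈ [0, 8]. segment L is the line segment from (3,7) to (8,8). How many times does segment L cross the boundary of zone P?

The segment meets the boundary at (6,7.6), (4,7.2).

2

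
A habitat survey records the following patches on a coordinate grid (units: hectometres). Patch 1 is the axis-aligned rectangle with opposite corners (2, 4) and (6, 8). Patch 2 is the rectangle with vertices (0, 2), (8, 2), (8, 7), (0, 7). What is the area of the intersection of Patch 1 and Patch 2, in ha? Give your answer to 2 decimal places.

12.00

|Patch 1∩Patch 2|: x∈[2,6], y∈[4,7] → 4·3 = 12.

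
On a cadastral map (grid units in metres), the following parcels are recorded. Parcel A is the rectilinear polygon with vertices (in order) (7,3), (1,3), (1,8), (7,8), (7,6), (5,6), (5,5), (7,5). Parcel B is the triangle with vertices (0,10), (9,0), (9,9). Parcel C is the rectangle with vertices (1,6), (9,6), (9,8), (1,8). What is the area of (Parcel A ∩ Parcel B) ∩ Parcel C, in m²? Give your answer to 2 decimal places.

The region (Parcel A ∩ Parcel B) ∩ Parcel C is the polygon with vertices (1.8,8), (7,8), (7,6), (5,6), (3.6,6).
By the shoelace formula its area is 8.60.

8.60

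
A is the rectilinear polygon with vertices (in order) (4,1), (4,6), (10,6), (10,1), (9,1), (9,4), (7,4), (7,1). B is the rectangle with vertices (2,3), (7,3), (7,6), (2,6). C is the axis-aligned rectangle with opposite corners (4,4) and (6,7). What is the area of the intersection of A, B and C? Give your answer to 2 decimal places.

4.00

The intersection is the polygon with vertices (6,6), (6,4), (4,4), (4,6).
By the shoelace formula its area is 4.00.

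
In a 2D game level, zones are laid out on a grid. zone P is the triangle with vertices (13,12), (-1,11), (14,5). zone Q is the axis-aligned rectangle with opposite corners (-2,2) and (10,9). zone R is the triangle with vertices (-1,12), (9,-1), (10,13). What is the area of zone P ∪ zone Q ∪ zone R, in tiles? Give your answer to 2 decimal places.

143.94

By inclusion–exclusion:
Individual areas: |zone P| = 49.5, |zone Q| = 84, |zone R| = 76.5.
|zone P∩zone Q| = 7.2.
|zone P∩zone R| = 26.9612.
|zone Q∩zone R| = 38.25.
|zone P∩zone Q∩zone R| = 6.3492.
|zone P ∪ zone Q ∪ zone R| = 210 − 72.4112 + 6.3492 = 143.94.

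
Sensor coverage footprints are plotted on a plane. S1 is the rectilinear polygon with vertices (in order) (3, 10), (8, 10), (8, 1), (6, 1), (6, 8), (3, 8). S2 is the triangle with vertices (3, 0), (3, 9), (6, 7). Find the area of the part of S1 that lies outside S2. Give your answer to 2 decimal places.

|S1| = 24, |S1∩S2| = 0.75.
|S1 ∖ S2| = |S1| − |S1∩S2| = 24 − 0.75 = 23.25.

23.25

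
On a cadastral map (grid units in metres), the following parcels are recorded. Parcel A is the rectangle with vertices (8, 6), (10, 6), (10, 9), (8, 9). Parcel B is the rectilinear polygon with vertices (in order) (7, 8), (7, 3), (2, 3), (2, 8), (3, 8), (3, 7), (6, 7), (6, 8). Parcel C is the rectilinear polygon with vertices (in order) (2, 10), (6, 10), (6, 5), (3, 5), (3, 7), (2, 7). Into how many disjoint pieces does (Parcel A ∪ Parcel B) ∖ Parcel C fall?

2

(Parcel A ∪ Parcel B) ∖ Parcel C splits into 2 disjoint pieces (area 6, area 15).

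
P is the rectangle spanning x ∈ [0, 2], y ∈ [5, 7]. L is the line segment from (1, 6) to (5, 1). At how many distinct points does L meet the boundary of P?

The segment meets the boundary at (1.8,5).

1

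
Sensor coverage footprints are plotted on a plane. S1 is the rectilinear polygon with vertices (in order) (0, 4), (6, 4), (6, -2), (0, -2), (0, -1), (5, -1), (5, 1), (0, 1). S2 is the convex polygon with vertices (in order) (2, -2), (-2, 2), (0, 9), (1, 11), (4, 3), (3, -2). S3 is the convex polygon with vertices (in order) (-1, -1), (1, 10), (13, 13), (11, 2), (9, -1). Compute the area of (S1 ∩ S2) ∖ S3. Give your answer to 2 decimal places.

|S1 ∩ S2| = 13.0125.
|(S1 ∩ S2) ∩ S3| = 11.4125.
|(S1 ∩ S2) ∖ S3| = 13.0125 − 11.4125 = 1.60.

1.60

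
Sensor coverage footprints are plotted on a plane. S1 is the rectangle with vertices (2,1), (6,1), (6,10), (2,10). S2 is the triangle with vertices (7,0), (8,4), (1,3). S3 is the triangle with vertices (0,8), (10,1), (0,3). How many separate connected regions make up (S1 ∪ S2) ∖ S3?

3

(S1 ∪ S2) ∖ S3 splits into 3 disjoint pieces (area 19.2, area 1.2463, area 6.8214).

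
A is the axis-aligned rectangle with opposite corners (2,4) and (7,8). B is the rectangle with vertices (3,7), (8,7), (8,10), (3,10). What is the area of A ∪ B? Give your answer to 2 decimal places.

By inclusion–exclusion:
Individual areas: |A| = 20, |B| = 15.
|A∩B|: x∈[3,7], y∈[7,8] → 4·1 = 4.
|A ∪ B| = 35 − 4 = 31.00.

31.00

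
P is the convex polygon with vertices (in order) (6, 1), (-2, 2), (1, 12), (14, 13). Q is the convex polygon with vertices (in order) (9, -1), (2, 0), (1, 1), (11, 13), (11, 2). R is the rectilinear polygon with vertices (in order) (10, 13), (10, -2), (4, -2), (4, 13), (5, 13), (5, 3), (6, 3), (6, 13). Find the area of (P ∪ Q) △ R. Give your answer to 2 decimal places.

|P ∪ Q| = 147.6888.
|(P ∪ Q) ∩ R| = 68.8874.
|(P ∪ Q) △ R| = 147.6888 + 80 − 137.7747 = 89.91.

89.91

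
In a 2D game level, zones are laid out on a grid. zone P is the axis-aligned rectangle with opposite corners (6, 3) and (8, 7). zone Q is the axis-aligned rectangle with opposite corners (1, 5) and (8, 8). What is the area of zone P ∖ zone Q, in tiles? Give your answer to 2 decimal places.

4.00

|zone P∩zone Q|: x∈[6,8], y∈[5,7] → 2·2 = 4.
|zone P| = 8.
|zone P ∖ zone Q| = |zone P| − |zone P∩zone Q| = 8 − 4 = 4.00.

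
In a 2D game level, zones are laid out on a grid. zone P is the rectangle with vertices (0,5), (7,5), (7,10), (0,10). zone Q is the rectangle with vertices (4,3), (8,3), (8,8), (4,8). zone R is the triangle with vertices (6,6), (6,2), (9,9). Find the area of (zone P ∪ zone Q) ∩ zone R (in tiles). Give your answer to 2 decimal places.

5.12

The region (zone P ∪ zone Q) ∩ zone R is the polygon with vertices (8,6.667), (6.429,3), (6,3), (6,6), (8,8).
By the shoelace formula its area is 5.12.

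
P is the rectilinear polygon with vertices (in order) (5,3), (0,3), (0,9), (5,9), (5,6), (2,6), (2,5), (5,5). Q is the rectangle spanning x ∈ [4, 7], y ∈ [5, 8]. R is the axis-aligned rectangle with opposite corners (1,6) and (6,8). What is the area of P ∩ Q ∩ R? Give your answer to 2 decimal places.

The intersection is the polygon with vertices (4,6), (4,8), (5,8), (5,6).
By the shoelace formula its area is 2.00.

2.00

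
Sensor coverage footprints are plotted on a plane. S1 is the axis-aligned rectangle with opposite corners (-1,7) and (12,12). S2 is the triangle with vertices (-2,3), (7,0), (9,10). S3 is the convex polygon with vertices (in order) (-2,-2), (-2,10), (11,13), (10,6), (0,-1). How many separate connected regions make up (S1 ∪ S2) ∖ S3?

3

(S1 ∪ S2) ∖ S3 splits into 3 disjoint pieces (area 6.7821, area 7.5, area 9.1283).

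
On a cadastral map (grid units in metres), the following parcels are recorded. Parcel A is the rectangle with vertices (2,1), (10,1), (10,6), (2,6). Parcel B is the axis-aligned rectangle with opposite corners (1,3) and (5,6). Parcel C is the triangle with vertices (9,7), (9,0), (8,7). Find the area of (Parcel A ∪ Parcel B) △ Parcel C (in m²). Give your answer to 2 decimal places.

41.50

|Parcel A ∪ Parcel B| = 43.
|(Parcel A ∪ Parcel B) ∩ Parcel C| = 2.5.
|(Parcel A ∪ Parcel B) △ Parcel C| = 43 + 3.5 − 5 = 41.50.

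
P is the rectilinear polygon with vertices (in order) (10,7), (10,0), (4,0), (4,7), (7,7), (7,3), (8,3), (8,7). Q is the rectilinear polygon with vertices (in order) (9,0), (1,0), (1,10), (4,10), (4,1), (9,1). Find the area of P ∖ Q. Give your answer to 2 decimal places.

33.00

|P| = 38, |P∩Q| = 5.
|P ∖ Q| = |P| − |P∩Q| = 38 − 5 = 33.00.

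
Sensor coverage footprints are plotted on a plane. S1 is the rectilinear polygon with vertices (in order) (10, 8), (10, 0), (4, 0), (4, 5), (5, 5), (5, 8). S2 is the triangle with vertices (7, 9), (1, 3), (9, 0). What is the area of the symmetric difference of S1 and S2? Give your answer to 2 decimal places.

|S1| = 45, |S2| = 33, |S1∩S2| = 24.7014.
|S1 △ S2| = |S1| + |S2| − 2·|S1∩S2| = 45 + 33 − 49.4028 = 28.60.

28.60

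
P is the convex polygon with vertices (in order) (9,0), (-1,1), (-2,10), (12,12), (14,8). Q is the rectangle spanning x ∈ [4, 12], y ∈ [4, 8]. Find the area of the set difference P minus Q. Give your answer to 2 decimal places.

111.70

|P| = 143.5, |P∩Q| = 31.8.
|P ∖ Q| = |P| − |P∩Q| = 143.5 − 31.8 = 111.70.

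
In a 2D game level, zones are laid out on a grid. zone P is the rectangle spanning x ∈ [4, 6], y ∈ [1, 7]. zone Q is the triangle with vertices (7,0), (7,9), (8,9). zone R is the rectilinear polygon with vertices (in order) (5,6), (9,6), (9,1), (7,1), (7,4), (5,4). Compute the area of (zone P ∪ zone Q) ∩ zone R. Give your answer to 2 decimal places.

3.94

|zone P ∪ zone Q| = 16.5.
|(zone P ∪ zone Q) ∩ zone R| = 3.94.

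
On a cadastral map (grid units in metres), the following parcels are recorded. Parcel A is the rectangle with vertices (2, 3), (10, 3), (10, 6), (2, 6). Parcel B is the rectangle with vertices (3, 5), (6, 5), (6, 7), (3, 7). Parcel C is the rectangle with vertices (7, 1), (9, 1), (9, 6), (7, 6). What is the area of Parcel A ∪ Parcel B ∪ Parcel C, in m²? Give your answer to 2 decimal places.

By inclusion–exclusion:
Individual areas: |Parcel A| = 24, |Parcel B| = 6, |Parcel C| = 10.
|Parcel A∩Parcel B|: x∈[3,6], y∈[5,6] → 3·1 = 3.
|Parcel A∩Parcel C|: x∈[7,9], y∈[3,6] → 2·3 = 6.
|Parcel B∩Parcel C| = 0 (no overlap).
|Parcel A∩Parcel B∩Parcel C| = 0.
|Parcel A ∪ Parcel B ∪ Parcel C| = 40 − 9 + 0 = 31.00.

31.00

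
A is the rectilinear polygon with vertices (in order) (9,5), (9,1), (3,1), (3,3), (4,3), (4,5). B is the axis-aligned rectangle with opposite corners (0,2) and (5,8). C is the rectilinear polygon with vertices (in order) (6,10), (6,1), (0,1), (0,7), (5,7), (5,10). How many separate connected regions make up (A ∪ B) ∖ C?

2

(A ∪ B) ∖ C splits into 2 disjoint pieces (area 12, area 5).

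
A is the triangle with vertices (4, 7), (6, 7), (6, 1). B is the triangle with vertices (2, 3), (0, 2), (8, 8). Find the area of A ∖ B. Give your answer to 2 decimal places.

5.68

|A| = 6, |A∩B| = 0.3232.
|A ∖ B| = |A| − |A∩B| = 6 − 0.3232 = 5.68.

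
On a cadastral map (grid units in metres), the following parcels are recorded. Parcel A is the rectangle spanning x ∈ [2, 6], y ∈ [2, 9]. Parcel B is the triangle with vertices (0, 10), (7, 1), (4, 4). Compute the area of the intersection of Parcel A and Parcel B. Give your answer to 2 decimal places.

The intersection is the polygon with vertices (6,2), (4,4), (2,7), (2,7.429), (6,2.286).
By the shoelace formula its area is 2.43.

2.43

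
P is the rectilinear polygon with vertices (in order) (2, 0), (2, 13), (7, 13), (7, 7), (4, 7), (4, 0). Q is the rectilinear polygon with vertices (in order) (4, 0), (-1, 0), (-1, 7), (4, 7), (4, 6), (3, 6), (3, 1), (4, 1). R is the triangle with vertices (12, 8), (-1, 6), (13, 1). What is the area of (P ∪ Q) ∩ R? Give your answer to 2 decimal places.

6.56

|P ∪ Q| = 65.
|(P ∪ Q) ∩ R| = 6.56.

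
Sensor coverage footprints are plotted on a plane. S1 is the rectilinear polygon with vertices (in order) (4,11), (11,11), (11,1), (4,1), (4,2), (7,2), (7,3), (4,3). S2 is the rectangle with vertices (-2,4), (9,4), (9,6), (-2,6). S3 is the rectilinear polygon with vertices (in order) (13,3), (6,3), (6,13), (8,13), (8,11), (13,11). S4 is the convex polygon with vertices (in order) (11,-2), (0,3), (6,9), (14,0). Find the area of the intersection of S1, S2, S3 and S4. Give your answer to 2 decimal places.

5.94

The intersection is the polygon with vertices (9,4), (6,4), (6,6), (8.667,6), (9,5.625).
By the shoelace formula its area is 5.94.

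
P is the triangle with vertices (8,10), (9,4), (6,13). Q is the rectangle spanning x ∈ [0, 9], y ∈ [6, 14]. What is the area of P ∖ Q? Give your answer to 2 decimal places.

|P| = 4.5, |P∩Q| = 4.1667.
|P ∖ Q| = |P| − |P∩Q| = 4.5 − 4.1667 = 0.33.

0.33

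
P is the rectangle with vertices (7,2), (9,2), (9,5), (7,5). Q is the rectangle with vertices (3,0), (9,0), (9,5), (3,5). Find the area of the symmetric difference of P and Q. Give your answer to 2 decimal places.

|P∩Q|: x∈[7,9], y∈[2,5] → 2·3 = 6.
|P △ Q| = |P| + |Q| − 2·|P∩Q| = 6 + 30 − 12 = 24.00.

24.00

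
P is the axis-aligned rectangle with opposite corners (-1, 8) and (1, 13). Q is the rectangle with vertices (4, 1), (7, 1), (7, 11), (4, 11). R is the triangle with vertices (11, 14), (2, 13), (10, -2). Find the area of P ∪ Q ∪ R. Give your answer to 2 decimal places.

97.81

By inclusion–exclusion:
Individual areas: |P| = 10, |Q| = 30, |R| = 71.5.
|P∩Q| = 0 (no overlap).
|P∩R| = 0.
|Q∩R| = 13.6875.
|P∩Q∩R| = 0.
|P ∪ Q ∪ R| = 111.5 − 13.6875 + 0 = 97.81.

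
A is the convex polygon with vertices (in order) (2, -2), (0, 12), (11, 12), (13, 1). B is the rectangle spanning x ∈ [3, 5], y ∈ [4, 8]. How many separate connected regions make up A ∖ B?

1

A ∖ B is a single connected region.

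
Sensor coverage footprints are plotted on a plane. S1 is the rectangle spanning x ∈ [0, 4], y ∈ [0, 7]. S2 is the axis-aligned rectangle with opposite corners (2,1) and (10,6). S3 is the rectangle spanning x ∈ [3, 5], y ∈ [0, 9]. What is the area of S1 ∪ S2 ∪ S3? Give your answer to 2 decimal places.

64.00

By inclusion–exclusion:
Individual areas: |S1| = 28, |S2| = 40, |S3| = 18.
|S1∩S2|: x∈[2,4], y∈[1,6] → 2·5 = 10.
|S1∩S3|: x∈[3,4], y∈[0,7] → 1·7 = 7.
|S2∩S3|: x∈[3,5], y∈[1,6] → 2·5 = 10.
|S1∩S2∩S3| = 5.
|S1 ∪ S2 ∪ S3| = 86 − 27 + 5 = 64.00.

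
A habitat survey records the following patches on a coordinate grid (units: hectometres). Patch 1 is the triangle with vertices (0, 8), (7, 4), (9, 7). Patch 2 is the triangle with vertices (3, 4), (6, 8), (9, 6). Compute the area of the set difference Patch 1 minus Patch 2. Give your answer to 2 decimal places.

|Patch 1| = 14.5, |Patch 1∩Patch 2| = 6.7326.
|Patch 1 ∖ Patch 2| = |Patch 1| − |Patch 1∩Patch 2| = 14.5 − 6.7326 = 7.77.

7.77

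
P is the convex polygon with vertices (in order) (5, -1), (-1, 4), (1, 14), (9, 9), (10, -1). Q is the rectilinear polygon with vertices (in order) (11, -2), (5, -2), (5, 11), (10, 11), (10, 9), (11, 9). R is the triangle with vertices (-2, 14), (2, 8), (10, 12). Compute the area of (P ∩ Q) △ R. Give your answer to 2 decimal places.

78.64

|P ∩ Q| = 49.8.
|(P ∩ Q) ∩ R| = 1.5778.
|(P ∩ Q) △ R| = 49.8 + 32 − 3.1556 = 78.64.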